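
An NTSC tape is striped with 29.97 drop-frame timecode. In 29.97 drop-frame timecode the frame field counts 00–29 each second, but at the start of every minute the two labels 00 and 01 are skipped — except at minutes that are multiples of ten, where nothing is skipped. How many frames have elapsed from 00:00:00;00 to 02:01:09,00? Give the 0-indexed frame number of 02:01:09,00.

217852

Complete 10-minute blocks: 12, each 17982 frames → 215784.
Remaining 1 whole minute in the current block: 1800 + 0 × 1798 = 1800 frames.
Within the current minute: 9 × 30 + 0 − 2 = 268 (labels ;00/;01 skipped at this minute). Total = 215784 + 1800 + 268 = 217852.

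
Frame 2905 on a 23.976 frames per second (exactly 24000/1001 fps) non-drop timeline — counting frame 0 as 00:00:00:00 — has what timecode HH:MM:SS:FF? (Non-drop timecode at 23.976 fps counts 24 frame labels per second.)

2905 ÷ 24 = 121 full seconds, remainder 1 frame.
121 s = 0 h 2 min 1 s.
Timecode: 00:02:01:01.

00:02:01:01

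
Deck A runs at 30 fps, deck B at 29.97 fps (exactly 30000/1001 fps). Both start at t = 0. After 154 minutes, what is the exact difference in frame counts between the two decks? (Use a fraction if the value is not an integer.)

154 min = 9240 s.
A emits 30 × 9240 = 277200 frames; B emits 30000/1001 × 9240 = 3600000/13.
Difference = 3600/13 frames (≈ 276.9231); B is behind A.

3600/13 frames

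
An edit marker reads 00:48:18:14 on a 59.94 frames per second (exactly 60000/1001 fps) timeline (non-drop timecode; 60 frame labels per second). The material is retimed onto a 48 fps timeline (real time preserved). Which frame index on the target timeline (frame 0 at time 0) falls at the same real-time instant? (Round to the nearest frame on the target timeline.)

frame 139254

Source frame index: (0×3600 + 48×60 + 18) × 60 + 14 = 173894.
Real time: 173894 / (60000/1001) = 87033947/30000 s.
Target frame: (87033947/30000) × (48) = 87033947/625 ≈ 139254.315 → 139254.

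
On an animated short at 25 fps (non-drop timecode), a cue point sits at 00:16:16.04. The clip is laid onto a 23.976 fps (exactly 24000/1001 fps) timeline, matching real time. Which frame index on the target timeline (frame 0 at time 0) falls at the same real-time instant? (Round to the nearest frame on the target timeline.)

frame 23404

Source frame index: (0×3600 + 16×60 + 16) × 25 + 4 = 24404.
Real time: 24404 / (25) = 24404/25 s.
Target frame: (24404/25) × (24000/1001) = 23427840/1001 ≈ 23404.436 → 23404.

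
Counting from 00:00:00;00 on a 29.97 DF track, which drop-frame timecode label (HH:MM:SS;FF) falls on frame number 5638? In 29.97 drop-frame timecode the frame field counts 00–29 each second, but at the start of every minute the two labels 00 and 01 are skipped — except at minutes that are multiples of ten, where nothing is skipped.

00:03:08;04

Ten DF minutes hold 17982 frames, so frame 5638 lies in block 0 (frames 0–17981) with 5638 frames into that block.
The block's first minute is 1800 frames and the rest 1798 each; 5638 frames reaches minute 3, so 0 × 18 + 3 × 2 = 6 labels have been skipped so far.
Adding those back, label number 5638 + 6 = 5644 at 30 labels/s is 188 s + 4 f = 0 h 3 min 8 s frame 4, i.e. 00:03:08;04.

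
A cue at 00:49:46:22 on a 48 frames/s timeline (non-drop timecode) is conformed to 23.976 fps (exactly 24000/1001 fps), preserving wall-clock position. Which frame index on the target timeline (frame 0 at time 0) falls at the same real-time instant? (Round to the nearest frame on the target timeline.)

frame 71603

Source frame index: (0×3600 + 49×60 + 46) × 48 + 22 = 143350.
Real time: 143350 / (48) = 71675/24 s.
Target frame: (71675/24) × (24000/1001) = 71675000/1001 ≈ 71603.397 → 71603.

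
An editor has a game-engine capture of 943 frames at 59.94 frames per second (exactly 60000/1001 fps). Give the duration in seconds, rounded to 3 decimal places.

Running time = 943 × 1001/60000 = 943943/60000 s ≈ 15.732 s.

15.732 seconds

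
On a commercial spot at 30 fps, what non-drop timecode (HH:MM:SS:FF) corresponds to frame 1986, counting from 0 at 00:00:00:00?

00:01:06:06

1986 ÷ 30 = 66 full seconds, remainder 6 frames.
66 s = 0 h 1 min 6 s.
Timecode: 00:01:06:06.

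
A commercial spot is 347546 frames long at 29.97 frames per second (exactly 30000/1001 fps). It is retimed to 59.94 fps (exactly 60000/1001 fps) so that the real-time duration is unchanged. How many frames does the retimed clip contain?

695092 frames

Target frames = source frames × (target rate / source rate) = 347546 × (60000/1001)/(30000/1001) = 347546 × 2 = 695092.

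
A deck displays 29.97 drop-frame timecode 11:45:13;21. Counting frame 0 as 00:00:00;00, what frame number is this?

As if non-drop at 30 labels/s: (11 × 3600 + 45 × 60 + 13) × 30 + 21 = 1269411.
Minute boundaries passed: 705; those not divisible by 10: 705 − 70 = 635; dropped labels = 2 × 635 = 1270.
Actual frame index = 1269411 − 1270 = 1268141.

1268141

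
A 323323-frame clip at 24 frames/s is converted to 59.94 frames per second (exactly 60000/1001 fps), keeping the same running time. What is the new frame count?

807500 frames

Target frames = source frames × (target rate / source rate) = 323323 × (60000/1001)/(24) = 323323 × 2500/1001 = 807500.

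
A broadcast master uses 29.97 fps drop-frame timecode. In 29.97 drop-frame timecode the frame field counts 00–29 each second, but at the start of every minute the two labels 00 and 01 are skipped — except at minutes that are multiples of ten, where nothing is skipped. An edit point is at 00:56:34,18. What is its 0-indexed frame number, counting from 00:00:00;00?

As if non-drop at 30 labels/s: (0 × 3600 + 56 × 60 + 34) × 30 + 18 = 101838.
Minute boundaries passed: 56; those not divisible by 10: 56 − 5 = 51; dropped labels = 2 × 51 = 102.
Actual frame index = 101838 − 102 = 101736.

101736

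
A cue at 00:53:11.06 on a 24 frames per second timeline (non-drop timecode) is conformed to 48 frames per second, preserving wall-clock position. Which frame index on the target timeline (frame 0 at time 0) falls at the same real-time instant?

frame 153180

Source frame index: (0×3600 + 53×60 + 11) × 24 + 6 = 76590.
Real time: 76590 / (24) = 12765/4 s.
Target frame: (12765/4) × (48) = 153180.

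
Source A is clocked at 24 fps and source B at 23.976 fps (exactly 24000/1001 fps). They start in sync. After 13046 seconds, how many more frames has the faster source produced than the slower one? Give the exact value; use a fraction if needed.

A emits 24 × 13046 = 313104 frames; B emits 24000/1001 × 13046 = 28464000/91.
Difference = 28464/91 frames (≈ 312.7912); B is behind A.

28464/91 frames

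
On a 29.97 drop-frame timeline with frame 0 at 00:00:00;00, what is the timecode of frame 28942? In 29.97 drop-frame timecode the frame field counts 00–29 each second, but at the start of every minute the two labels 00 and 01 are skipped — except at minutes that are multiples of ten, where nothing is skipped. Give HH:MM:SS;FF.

Each 10-minute DF block holds 10 × 60 × 30 − 9 × 2 = 17982 frames. 28942 ÷ 17982 → 1 full block, remainder 10960.
Within the partial block the first minute is 1800 frames and each further minute 1798, so 6 further minute boundaries passed. Total skipped labels = 18 × 1 + 2 × 6 = 30.
Non-drop label index = 28942 + 30 = 28972; at 30 labels/s that is 00:16:05:22, i.e. DF 00:16:05;22.

00:16:05;22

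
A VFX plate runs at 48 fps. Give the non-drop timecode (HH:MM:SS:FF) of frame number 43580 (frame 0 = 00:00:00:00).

43580 ÷ 48 = 907 full seconds, remainder 44 frames.
907 s = 0 h 15 min 7 s.
Timecode: 00:15:07:44.

00:15:07:44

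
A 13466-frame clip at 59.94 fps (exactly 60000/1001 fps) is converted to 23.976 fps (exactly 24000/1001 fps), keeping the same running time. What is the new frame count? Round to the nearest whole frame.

Frames at target rate = 13466 × (24000/1001) / (60000/1001) = 26932/5 ≈ 5386.400.
Nearest whole frame: 5386.

5386 frames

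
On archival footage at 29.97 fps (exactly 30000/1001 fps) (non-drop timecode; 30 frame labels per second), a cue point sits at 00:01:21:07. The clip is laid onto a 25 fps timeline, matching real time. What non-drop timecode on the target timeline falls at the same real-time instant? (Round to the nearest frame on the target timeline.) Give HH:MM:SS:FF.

Source frame index: (0×3600 + 1×60 + 21) × 30 + 7 = 2437.
Real time: 2437 / (30000/1001) = 2439437/30000 s.
Target frame: (2439437/30000) × (25) = 2439437/1200 ≈ 2032.864 → 2033.
At 25 labels/s: frame 2033 → 00:01:21:08.

00:01:21:08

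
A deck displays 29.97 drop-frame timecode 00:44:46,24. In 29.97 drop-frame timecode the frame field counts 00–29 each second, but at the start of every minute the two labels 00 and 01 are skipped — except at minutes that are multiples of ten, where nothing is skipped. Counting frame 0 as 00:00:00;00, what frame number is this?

Complete 10-minute blocks: 4, each 17982 frames → 71928.
Remaining 4 whole minutes in the current block: 1800 + 3 × 1798 = 7194 frames.
Within the current minute: 46 × 30 + 24 − 2 = 1402 (labels ;00/;01 skipped at this minute). Total = 71928 + 7194 + 1402 = 80524.

80524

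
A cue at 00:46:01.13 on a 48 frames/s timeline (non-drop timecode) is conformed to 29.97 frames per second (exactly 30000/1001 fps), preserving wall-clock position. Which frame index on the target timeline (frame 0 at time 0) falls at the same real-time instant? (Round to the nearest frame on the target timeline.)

Source frame index: (0×3600 + 46×60 + 1) × 48 + 13 = 132541.
Real time: 132541 / (48) = 132541/48 s.
Target frame: (132541/48) × (30000/1001) = 82838125/1001 ≈ 82755.370 → 82755.

frame 82755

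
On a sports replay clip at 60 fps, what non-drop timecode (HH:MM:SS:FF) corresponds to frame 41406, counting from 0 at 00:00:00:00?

00:11:30:06

41406 ÷ 60 = 690 full seconds, remainder 6 frames.
690 s = 0 h 11 min 30 s.
Timecode: 00:11:30:06.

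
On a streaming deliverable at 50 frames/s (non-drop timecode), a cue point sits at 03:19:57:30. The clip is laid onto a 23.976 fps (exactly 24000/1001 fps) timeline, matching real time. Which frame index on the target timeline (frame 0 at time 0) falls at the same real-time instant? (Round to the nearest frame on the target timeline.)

frame 287655

Source frame index: (3×3600 + 19×60 + 57) × 50 + 30 = 599880.
Real time: 599880 / (50) = 59988/5 s.
Target frame: (59988/5) × (24000/1001) = 287942400/1001 ≈ 287654.745 → 287655.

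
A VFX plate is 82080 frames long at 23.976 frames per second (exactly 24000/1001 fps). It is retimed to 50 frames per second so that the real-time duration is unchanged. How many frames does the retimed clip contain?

171171 frames

Target frames = source frames × (target rate / source rate) = 82080 × (50)/(24000/1001) = 82080 × 1001/480 = 171171.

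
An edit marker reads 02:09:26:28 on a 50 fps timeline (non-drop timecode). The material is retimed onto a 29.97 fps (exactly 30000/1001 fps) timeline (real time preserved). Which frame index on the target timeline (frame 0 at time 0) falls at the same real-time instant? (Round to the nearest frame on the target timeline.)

Source frame index: (2×3600 + 9×60 + 26) × 50 + 28 = 388328.
Real time: 388328 / (50) = 194164/25 s.
Target frame: (194164/25) × (30000/1001) = 232996800/1001 ≈ 232764.036 → 232764.

frame 232764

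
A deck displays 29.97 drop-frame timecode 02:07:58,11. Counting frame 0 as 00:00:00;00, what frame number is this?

As if non-drop at 30 labels/s: (2 × 3600 + 7 × 60 + 58) × 30 + 11 = 230351.
Minute boundaries passed: 127; those not divisible by 10: 127 − 12 = 115; dropped labels = 2 × 115 = 230.
Actual frame index = 230351 − 230 = 230121.

230121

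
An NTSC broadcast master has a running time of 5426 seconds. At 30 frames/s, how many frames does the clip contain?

162780 frames

Frames = 5426 × 30 = 162780.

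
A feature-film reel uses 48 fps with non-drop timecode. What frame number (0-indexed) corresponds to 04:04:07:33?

Total seconds to the label: (4 × 3600 + 4 × 60 + 7) = 14647.
Frame index = 14647 × 48 + 33 = 703089.

703089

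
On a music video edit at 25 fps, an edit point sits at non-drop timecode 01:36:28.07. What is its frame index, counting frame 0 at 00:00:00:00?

144707

Total seconds to the label: (1 × 3600 + 36 × 60 + 28) = 5788.
Frame index = 5788 × 25 + 7 = 144707.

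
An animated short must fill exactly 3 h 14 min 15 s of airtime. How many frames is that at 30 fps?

3 h 14 min 15 s = 11655 s.
Frames = 11655 × 30 = 349650.

349650 frames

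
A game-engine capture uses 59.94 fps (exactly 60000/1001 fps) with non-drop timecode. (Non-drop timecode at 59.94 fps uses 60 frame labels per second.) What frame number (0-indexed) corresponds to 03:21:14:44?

Total seconds to the label: (3 × 3600 + 21 × 60 + 14) = 12074.
Frame index = 12074 × 60 + 44 = 724484.

frame 724484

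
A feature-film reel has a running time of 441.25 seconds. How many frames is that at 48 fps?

Frames = 441.25 × 48 = 21180.

21180 frames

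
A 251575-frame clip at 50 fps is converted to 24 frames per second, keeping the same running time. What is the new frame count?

120756 frames

Target frames = source frames × (target rate / source rate) = 251575 × (24)/(50) = 251575 × 12/25 = 120756.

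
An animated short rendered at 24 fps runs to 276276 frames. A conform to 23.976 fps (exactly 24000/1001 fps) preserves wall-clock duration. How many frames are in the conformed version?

276000 frames

Target frames = source frames × (target rate / source rate) = 276276 × (24000/1001)/(24) = 276276 × 1000/1001 = 276000.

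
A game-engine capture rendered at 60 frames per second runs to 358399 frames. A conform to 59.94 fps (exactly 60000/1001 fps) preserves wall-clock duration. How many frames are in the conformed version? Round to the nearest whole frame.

358041 frames

Frames at target rate = 358399 × (60000/1001) / (60) = 358399000/1001 ≈ 358040.959.
Nearest whole frame: 358041.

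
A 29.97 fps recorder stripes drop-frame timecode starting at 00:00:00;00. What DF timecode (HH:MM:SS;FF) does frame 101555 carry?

Ten DF minutes hold 17982 frames, so frame 101555 lies in block 5 (frames 89910–107891) with 11645 frames into that block.
The block's first minute is 1800 frames and the rest 1798 each; 11645 frames reaches minute 6, so 5 × 18 + 6 × 2 = 102 labels have been skipped so far.
Adding those back, label number 101555 + 102 = 101657 at 30 labels/s is 3388 s + 17 f = 0 h 56 min 28 s frame 17, i.e. 00:56:28;17.

00:56:28;17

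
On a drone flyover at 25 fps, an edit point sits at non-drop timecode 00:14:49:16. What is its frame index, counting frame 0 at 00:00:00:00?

Total seconds to the label: (0 × 3600 + 14 × 60 + 49) = 889.
Frame index = 889 × 25 + 16 = 22241.

22241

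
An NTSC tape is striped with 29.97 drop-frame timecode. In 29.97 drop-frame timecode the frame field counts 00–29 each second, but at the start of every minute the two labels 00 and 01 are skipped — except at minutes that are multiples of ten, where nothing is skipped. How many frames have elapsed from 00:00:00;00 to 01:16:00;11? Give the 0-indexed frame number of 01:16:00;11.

136673

As if non-drop at 30 labels/s: (1 × 3600 + 16 × 60 + 0) × 30 + 11 = 136811.
Minute boundaries passed: 76; those not divisible by 10: 76 − 7 = 69; dropped labels = 2 × 69 = 138.
Actual frame index = 136811 − 138 = 136673.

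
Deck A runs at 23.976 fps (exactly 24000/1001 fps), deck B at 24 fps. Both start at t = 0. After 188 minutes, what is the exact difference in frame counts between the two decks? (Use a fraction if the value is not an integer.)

270720/1001 frames

188 min = 11280 s.
A emits 24000/1001 × 11280 = 270720000/1001 frames; B emits 24 × 11280 = 270720.
Difference = 270720/1001 frames (≈ 270.4496); B is ahead of A.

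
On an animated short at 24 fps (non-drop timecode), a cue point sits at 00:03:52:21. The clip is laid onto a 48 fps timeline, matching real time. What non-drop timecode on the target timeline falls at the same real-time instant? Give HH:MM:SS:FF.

Source frame index: (0×3600 + 3×60 + 52) × 24 + 21 = 5589.
Real time: 5589 / (24) = 1863/8 s.
Target frame: (1863/8) × (48) = 11178.
At 48 labels/s: frame 11178 → 00:03:52:42.

00:03:52:42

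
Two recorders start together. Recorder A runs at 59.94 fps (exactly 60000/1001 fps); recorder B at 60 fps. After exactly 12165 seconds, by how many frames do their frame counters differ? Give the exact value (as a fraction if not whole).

A emits 60000/1001 × 12165 = 729900000/1001 frames; B emits 60 × 12165 = 729900.
Difference = 729900/1001 frames (≈ 729.1708); B is ahead of A.

729900/1001 frames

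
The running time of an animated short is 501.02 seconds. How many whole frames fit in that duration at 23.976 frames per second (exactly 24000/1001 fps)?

Frames = 501.02 × 24000/1001 = 924960/77 ≈ 12012.4675.
Complete frames: 12012.

12012 frames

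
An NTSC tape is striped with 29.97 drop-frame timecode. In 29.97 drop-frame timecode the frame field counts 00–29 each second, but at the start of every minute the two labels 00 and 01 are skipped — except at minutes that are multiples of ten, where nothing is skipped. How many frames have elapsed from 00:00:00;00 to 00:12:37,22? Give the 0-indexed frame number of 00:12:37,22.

22710

Complete 10-minute blocks: 1, each 17982 frames → 17982.
Remaining 2 whole minutes in the current block: 1800 + 1 × 1798 = 3598 frames.
Within the current minute: 37 × 30 + 22 − 2 = 1130 (labels ;00/;01 skipped at this minute). Total = 17982 + 3598 + 1130 = 22710.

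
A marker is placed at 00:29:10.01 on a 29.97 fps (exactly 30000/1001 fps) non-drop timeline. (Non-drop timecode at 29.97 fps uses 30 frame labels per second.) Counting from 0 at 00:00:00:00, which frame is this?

52501

Total seconds to the label: (0 × 3600 + 29 × 60 + 10) = 1750.
Frame index = 1750 × 30 + 1 = 52501.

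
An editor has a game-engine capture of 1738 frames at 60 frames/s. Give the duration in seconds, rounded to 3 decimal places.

Running time = 1738 × 1/60 = 869/30 s ≈ 28.967 s.

28.967 seconds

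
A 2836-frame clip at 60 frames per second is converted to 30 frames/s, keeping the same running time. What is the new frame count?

1418 frames

Frames at target rate = 2836 × (30) / (60) = 1418.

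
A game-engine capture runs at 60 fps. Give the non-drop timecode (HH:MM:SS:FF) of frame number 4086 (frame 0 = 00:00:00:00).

00:01:08:06

4086 ÷ 60 = 68 full seconds, remainder 6 frames.
68 s = 0 h 1 min 8 s.
Timecode: 00:01:08:06.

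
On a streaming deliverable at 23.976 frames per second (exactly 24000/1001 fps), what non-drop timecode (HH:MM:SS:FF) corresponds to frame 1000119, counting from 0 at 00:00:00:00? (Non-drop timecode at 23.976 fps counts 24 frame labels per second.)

1000119 ÷ 24 = 41671 full seconds, remainder 15 frames.
41671 s = 11 h 34 min 31 s.
Timecode: 11:34:31:15.

11:34:31:15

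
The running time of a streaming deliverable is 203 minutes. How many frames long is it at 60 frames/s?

203 min = 12180 s.
Frames = 12180 × 60 = 730800.

730800 frames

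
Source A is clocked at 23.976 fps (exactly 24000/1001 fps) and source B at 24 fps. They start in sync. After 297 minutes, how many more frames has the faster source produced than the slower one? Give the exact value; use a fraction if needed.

297 min = 17820 s.
A emits 24000/1001 × 17820 = 38880000/91 frames; B emits 24 × 17820 = 427680.
Difference = 38880/91 frames (≈ 427.2527); B is ahead of A.

38880/91 frames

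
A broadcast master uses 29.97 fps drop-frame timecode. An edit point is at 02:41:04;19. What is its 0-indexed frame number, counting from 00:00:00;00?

289649

As if non-drop at 30 labels/s: (2 × 3600 + 41 × 60 + 4) × 30 + 19 = 289939.
Minute boundaries passed: 161; those not divisible by 10: 161 − 16 = 145; dropped labels = 2 × 145 = 290.
Actual frame index = 289939 − 290 = 289649.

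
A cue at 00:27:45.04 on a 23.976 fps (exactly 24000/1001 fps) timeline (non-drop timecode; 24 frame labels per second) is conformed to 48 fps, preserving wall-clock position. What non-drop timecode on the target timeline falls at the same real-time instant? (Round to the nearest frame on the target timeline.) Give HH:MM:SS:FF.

Source frame index: (0×3600 + 27×60 + 45) × 24 + 4 = 39964.
Real time: 39964 / (24000/1001) = 10000991/6000 s.
Target frame: (10000991/6000) × (48) = 10000991/125 ≈ 80007.928 → 80008.
At 48 labels/s: frame 80008 → 00:27:46:40.

00:27:46:40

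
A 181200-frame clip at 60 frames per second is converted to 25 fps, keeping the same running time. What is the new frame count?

Target frames = source frames × (target rate / source rate) = 181200 × (25)/(60) = 181200 × 5/12 = 75500.

75500 frames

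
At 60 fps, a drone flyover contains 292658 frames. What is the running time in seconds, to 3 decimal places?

Running time = 292658 × 1/60 = 146329/30 s ≈ 4877.633 s.

4877.633 seconds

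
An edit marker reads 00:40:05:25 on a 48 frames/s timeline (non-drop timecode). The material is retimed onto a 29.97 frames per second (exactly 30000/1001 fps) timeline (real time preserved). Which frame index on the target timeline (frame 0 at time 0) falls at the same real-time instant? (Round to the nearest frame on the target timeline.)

Source frame index: (0×3600 + 40×60 + 5) × 48 + 25 = 115465.
Real time: 115465 / (48) = 115465/48 s.
Target frame: (115465/48) × (30000/1001) = 10309375/143 ≈ 72093.531 → 72094.

frame 72094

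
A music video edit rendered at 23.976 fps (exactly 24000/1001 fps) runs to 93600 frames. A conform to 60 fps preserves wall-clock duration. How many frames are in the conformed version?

Target frames = source frames × (target rate / source rate) = 93600 × (60)/(24000/1001) = 93600 × 1001/400 = 234234.

234234 frames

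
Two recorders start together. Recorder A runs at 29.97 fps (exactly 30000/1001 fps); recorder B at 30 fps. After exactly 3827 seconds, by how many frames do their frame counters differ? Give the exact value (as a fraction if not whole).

A emits 30000/1001 × 3827 = 114810000/1001 frames; B emits 30 × 3827 = 114810.
Difference = 114810/1001 frames (≈ 114.6953); B is ahead of A.

114810/1001 frames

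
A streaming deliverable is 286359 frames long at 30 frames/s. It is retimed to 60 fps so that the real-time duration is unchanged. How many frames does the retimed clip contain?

572718 frames

Frames at target rate = 286359 × (60) / (30) = 572718.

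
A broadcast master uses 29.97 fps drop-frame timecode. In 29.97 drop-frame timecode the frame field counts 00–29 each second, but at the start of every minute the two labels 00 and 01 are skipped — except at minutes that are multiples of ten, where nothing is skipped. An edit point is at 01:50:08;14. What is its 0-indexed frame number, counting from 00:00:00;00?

198056

As if non-drop at 30 labels/s: (1 × 3600 + 50 × 60 + 8) × 30 + 14 = 198254.
Minute boundaries passed: 110; those not divisible by 10: 110 − 11 = 99; dropped labels = 2 × 99 = 198.
Actual frame index = 198254 − 198 = 198056.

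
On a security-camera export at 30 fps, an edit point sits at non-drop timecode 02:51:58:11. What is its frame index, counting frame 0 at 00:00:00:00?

Total seconds to the label: (2 × 3600 + 51 × 60 + 58) = 10318.
Frame index = 10318 × 30 + 11 = 309551.

309551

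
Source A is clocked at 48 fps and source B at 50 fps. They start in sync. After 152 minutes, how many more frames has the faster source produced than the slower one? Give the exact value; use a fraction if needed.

18240 frames

152 min = 9120 s.
A emits 48 × 9120 = 437760 frames; B emits 50 × 9120 = 456000.
Difference = 18240 frames; B is ahead of A.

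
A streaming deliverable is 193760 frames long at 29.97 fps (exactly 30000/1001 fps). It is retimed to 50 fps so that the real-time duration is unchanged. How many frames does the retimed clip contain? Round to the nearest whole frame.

Frames at target rate = 193760 × (50) / (30000/1001) = 4848844/15 ≈ 323256.267.
Nearest whole frame: 323256.

323256 frames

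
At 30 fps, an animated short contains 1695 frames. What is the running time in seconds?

Running time = 1695 / (30) = 56.5 s.

56.5 seconds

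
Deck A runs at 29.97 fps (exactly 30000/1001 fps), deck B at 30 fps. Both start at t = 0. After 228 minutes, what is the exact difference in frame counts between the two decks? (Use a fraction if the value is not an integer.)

228 min = 13680 s.
A emits 30000/1001 × 13680 = 410400000/1001 frames; B emits 30 × 13680 = 410400.
Difference = 410400/1001 frames (≈ 409.9900); B is ahead of A.

410400/1001 frames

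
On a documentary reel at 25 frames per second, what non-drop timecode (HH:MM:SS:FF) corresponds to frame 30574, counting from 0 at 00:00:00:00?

30574 ÷ 25 = 1222 full seconds, remainder 24 frames.
1222 s = 0 h 20 min 22 s.
Timecode: 00:20:22:24.

00:20:22:24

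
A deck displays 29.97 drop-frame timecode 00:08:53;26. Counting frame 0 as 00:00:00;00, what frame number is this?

As if non-drop at 30 labels/s: (0 × 3600 + 8 × 60 + 53) × 30 + 26 = 16016.
Minute boundaries passed: 8; those not divisible by 10: 8 − 0 = 8; dropped labels = 2 × 8 = 16.
Actual frame index = 16016 − 16 = 16000.

16000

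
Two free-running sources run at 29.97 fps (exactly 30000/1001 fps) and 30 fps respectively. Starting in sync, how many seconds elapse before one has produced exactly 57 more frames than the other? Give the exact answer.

The gap grows by |30 − 30000/1001| = 30/1001 frames per second.
Time for a 57-frame gap: 57 ÷ (30/1001) = 1901.9 s.

1901.9 seconds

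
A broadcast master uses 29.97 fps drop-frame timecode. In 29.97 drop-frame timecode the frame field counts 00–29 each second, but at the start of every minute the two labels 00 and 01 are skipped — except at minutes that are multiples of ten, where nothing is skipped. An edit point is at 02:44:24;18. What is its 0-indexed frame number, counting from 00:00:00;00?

Complete 10-minute blocks: 16, each 17982 frames → 287712.
Remaining 4 whole minutes in the current block: 1800 + 3 × 1798 = 7194 frames.
Within the current minute: 24 × 30 + 18 − 2 = 736 (labels ;00/;01 skipped at this minute). Total = 287712 + 7194 + 736 = 295642.

295642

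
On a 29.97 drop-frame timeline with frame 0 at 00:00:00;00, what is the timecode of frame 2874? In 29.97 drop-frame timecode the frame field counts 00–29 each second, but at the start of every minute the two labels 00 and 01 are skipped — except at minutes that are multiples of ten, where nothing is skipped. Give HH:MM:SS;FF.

Each 10-minute DF block holds 10 × 60 × 30 − 9 × 2 = 17982 frames. 2874 ÷ 17982 → 0 full blocks, remainder 2874.
Within the partial block the first minute is 1800 frames and each further minute 1798, so 1 further minute boundary passed. Total skipped labels = 18 × 0 + 2 × 1 = 2.
Non-drop label index = 2874 + 2 = 2876; at 30 labels/s that is 00:01:35:26, i.e. DF 00:01:35;26.

00:01:35;26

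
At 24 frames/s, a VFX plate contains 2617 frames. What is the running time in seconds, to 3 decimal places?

109.042 seconds

Running time = 2617 × 1/24 = 2617/24 s ≈ 109.042 s.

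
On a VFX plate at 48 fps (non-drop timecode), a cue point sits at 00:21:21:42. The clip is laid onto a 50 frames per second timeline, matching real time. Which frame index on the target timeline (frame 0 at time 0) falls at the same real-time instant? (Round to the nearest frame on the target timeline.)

frame 64094

Source frame index: (0×3600 + 21×60 + 21) × 48 + 42 = 61530.
Real time: 61530 / (48) = 10255/8 s.
Target frame: (10255/8) × (50) = 256375/4 ≈ 64093.750 → 64094.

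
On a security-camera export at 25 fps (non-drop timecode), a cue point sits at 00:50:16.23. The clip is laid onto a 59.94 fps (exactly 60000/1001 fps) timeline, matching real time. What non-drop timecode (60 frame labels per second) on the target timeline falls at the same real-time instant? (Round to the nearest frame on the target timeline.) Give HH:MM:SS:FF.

Source frame index: (0×3600 + 50×60 + 16) × 25 + 23 = 75423.
Real time: 75423 / (25) = 75423/25 s.
Target frame: (75423/25) × (60000/1001) = 181015200/1001 ≈ 180834.366 → 180834.
At 60 labels/s: frame 180834 → 00:50:13:54.

00:50:13:54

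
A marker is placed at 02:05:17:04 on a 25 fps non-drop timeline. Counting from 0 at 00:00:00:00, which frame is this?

Total seconds to the label: (2 × 3600 + 5 × 60 + 17) = 7517.
Frame index = 7517 × 25 + 4 = 187929.

187929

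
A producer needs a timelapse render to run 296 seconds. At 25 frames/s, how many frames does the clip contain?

7400 frames

Frames = 296 × 25 = 7400.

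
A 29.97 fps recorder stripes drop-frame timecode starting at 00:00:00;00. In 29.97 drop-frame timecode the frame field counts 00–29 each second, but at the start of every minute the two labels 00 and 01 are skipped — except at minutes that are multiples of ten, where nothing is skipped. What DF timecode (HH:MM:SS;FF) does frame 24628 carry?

00:13:41;22

Each 10-minute DF block holds 10 × 60 × 30 − 9 × 2 = 17982 frames. 24628 ÷ 17982 → 1 full block, remainder 6646.
Within the partial block the first minute is 1800 frames and each further minute 1798, so 3 further minute boundaries passed. Total skipped labels = 18 × 1 + 2 × 3 = 24.
Non-drop label index = 24628 + 24 = 24652; at 30 labels/s that is 00:13:41:22, i.e. DF 00:13:41;22.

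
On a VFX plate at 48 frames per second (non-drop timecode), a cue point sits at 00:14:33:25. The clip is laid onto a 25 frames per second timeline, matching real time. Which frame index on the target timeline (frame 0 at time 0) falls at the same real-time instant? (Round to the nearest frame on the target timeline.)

Source frame index: (0×3600 + 14×60 + 33) × 48 + 25 = 41929.
Real time: 41929 / (48) = 41929/48 s.
Target frame: (41929/48) × (25) = 1048225/48 ≈ 21838.021 → 21838.

frame 21838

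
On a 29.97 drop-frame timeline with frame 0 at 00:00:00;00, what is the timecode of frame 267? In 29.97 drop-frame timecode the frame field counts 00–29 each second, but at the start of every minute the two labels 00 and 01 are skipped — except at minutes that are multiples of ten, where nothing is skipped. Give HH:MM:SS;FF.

Ten DF minutes hold 17982 frames, so frame 267 lies in block 0 (frames 0–17981) with 267 frames into that block.
The block's first minute is 1800 frames and the rest 1798 each; 267 frames reaches minute 0, so 0 × 18 + 0 × 2 = 0 labels have been skipped so far.
Adding those back, label number 267 + 0 = 267 at 30 labels/s is 8 s + 27 f = 0 h 0 min 8 s frame 27, i.e. 00:00:08;27.

00:00:08;27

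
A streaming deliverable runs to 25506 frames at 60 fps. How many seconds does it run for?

425.1 seconds

Running time = 25506 / (60) = 425.1 s.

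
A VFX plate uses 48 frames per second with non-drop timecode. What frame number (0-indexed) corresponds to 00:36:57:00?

106416

Total seconds to the label: (0 × 3600 + 36 × 60 + 57) = 2217.
Frame index = 2217 × 48 + 0 = 106416.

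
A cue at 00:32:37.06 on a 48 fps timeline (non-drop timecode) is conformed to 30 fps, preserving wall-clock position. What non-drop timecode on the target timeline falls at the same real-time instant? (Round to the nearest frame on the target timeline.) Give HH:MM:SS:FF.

Source frame index: (0×3600 + 32×60 + 37) × 48 + 6 = 93942.
Real time: 93942 / (48) = 15657/8 s.
Target frame: (15657/8) × (30) = 234855/4 ≈ 58713.750 → 58714.
At 30 labels/s: frame 58714 → 00:32:37:04.

00:32:37:04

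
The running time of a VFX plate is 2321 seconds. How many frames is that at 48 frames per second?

Frames = 2321 × 48 = 111408.

111408 frames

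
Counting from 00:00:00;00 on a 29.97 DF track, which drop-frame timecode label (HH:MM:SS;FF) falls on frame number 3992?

Each 10-minute DF block holds 10 × 60 × 30 − 9 × 2 = 17982 frames. 3992 ÷ 17982 → 0 full blocks, remainder 3992.
Within the partial block the first minute is 1800 frames and each further minute 1798, so 2 further minute boundaries passed. Total skipped labels = 18 × 0 + 2 × 2 = 4.
Non-drop label index = 3992 + 4 = 3996; at 30 labels/s that is 00:02:13:06, i.e. DF 00:02:13;06.

00:02:13;06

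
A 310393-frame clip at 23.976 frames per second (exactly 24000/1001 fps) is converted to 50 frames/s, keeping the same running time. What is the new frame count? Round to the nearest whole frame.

647299 frames

Frames at target rate = 310393 × (50) / (24000/1001) = 310703393/480 ≈ 647298.735.
Nearest whole frame: 647299.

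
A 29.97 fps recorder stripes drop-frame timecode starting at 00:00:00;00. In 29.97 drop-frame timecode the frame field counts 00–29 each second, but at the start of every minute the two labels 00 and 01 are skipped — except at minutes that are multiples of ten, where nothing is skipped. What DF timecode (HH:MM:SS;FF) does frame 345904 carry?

Ten DF minutes hold 17982 frames, so frame 345904 lies in block 19 (frames 341658–359639) with 4246 frames into that block.
The block's first minute is 1800 frames and the rest 1798 each; 4246 frames reaches minute 2, so 19 × 18 + 2 × 2 = 346 labels have been skipped so far.
Adding those back, label number 345904 + 346 = 346250 at 30 labels/s is 11541 s + 20 f = 3 h 12 min 21 s frame 20, i.e. 03:12:21;20.

03:12:21;20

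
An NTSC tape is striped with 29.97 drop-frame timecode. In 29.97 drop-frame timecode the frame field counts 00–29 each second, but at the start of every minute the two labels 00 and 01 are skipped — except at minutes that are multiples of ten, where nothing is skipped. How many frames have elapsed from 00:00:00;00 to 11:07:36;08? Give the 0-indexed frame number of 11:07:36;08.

As if non-drop at 30 labels/s: (11 × 3600 + 7 × 60 + 36) × 30 + 8 = 1201688.
Minute boundaries passed: 667; those not divisible by 10: 667 − 66 = 601; dropped labels = 2 × 601 = 1202.
Actual frame index = 1201688 − 1202 = 1200486.

1200486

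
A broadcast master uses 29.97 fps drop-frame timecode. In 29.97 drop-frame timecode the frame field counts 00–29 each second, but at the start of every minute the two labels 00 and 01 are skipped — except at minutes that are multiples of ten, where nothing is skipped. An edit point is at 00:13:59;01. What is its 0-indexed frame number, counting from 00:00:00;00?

Complete 10-minute blocks: 1, each 17982 frames → 17982.
Remaining 3 whole minutes in the current block: 1800 + 2 × 1798 = 5396 frames.
Within the current minute: 59 × 30 + 1 − 2 = 1769 (labels ;00/;01 skipped at this minute). Total = 17982 + 5396 + 1769 = 25147.

25147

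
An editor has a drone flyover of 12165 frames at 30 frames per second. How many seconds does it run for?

Running time = 12165 / (30) = 405.5 s.

405.5 seconds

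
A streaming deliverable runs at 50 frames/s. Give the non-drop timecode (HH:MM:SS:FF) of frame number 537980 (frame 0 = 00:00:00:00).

02:59:19:30

537980 ÷ 50 = 10759 full seconds, remainder 30 frames.
10759 s = 2 h 59 min 19 s.
Timecode: 02:59:19:30.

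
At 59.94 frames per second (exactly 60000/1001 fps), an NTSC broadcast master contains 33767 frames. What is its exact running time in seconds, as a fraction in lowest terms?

Running time = 33767 ÷ (60000/1001) = 33767 × 1001/60000 = 33800767/60000 s.

33800767/60000 seconds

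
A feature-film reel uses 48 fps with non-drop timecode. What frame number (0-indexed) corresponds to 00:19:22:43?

Total seconds to the label: (0 × 3600 + 19 × 60 + 22) = 1162.
Frame index = 1162 × 48 + 43 = 55819.

frame 55819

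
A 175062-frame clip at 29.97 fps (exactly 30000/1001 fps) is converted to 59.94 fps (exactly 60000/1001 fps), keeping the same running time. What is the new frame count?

Frames at target rate = 175062 × (60000/1001) / (30000/1001) = 350124.

350124 frames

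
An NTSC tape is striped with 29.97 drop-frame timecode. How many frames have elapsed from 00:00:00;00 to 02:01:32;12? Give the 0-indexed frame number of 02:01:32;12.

Complete 10-minute blocks: 12, each 17982 frames → 215784.
Remaining 1 whole minute in the current block: 1800 + 0 × 1798 = 1800 frames.
Within the current minute: 32 × 30 + 12 − 2 = 970 (labels ;00/;01 skipped at this minute). Total = 215784 + 1800 + 970 = 218554.

218554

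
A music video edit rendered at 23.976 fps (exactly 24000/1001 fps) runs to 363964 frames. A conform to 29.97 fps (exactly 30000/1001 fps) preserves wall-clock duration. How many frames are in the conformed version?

454955 frames

Frames at target rate = 363964 × (30000/1001) / (24000/1001) = 454955.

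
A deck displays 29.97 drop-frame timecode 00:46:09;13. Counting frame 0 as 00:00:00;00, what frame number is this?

82999

Complete 10-minute blocks: 4, each 17982 frames → 71928.
Remaining 6 whole minutes in the current block: 1800 + 5 × 1798 = 10790 frames.
Within the current minute: 9 × 30 + 13 − 2 = 281 (labels ;00/;01 skipped at this minute). Total = 71928 + 10790 + 281 = 82999.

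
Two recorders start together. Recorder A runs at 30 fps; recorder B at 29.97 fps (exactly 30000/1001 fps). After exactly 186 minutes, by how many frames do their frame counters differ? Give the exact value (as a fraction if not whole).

186 min = 11160 s.
A emits 30 × 11160 = 334800 frames; B emits 30000/1001 × 11160 = 334800000/1001.
Difference = 334800/1001 frames (≈ 334.4655); B is behind A.

334800/1001 frames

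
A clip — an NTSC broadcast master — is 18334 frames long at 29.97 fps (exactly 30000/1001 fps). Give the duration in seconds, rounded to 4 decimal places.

Running time = 18334 × 1001/30000 = 9176167/15000 s ≈ 611.7445 s.

611.7445 seconds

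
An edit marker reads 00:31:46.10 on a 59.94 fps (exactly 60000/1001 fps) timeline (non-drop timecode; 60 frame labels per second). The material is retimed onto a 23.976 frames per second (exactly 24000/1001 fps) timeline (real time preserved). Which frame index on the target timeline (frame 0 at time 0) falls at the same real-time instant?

frame 45748

Source frame index: (0×3600 + 31×60 + 46) × 60 + 10 = 114370.
Real time: 114370 / (60000/1001) = 11448437/6000 s.
Target frame: (11448437/6000) × (24000/1001) = 45748.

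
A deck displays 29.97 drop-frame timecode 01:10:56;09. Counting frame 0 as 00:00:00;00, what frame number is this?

127563

Complete 10-minute blocks: 7, each 17982 frames → 125874.
Remaining 0 whole minutes in the current block: 0 frames.
Within the current minute: 56 × 30 + 9 = 1689. Total = 125874 + 0 + 1689 = 127563.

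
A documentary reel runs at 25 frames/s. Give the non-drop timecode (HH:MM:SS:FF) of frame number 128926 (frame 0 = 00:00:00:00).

01:25:57:01

128926 ÷ 25 = 5157 full seconds, remainder 1 frame.
5157 s = 1 h 25 min 57 s.
Timecode: 01:25:57:01.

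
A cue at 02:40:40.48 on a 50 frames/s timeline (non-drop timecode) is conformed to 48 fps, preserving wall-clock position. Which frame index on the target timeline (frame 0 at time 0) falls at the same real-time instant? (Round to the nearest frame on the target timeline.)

Source frame index: (2×3600 + 40×60 + 40) × 50 + 48 = 482048.
Real time: 482048 / (50) = 241024/25 s.
Target frame: (241024/25) × (48) = 11569152/25 ≈ 462766.080 → 462766.

frame 462766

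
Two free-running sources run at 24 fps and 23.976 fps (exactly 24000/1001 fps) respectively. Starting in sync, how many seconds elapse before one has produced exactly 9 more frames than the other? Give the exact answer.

375.375 seconds

The gap grows by |24000/1001 − 24| = 24/1001 frames per second.
Time for a 9-frame gap: 9 ÷ (24/1001) = 375.375 s.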